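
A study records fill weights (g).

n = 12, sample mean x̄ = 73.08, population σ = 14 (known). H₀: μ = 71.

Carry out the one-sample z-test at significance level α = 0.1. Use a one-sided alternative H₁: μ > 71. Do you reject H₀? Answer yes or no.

SE = σ/√n = 14/√12 = 4.0415
z = (x̄−μ₀)/SE = (73.08−71)/4.0415 = 0.5147
p-value (one-sided, H₁ greater) = 0.30339
At α=0.1: p ≥ α → fail to reject H₀

reject H₀: no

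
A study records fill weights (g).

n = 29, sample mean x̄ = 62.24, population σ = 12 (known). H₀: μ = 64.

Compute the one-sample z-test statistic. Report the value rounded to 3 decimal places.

SE = σ/√n = 12/√29 = 2.2283
z = (x̄−μ₀)/SE = (62.24−64)/2.2283 = -0.7898

test statistic = -0.790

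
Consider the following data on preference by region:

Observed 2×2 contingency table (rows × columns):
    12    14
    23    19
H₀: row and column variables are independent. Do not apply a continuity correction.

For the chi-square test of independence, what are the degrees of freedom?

df = (r−1)(c−1) = (2−1)·(2−1) = 1

degrees of freedom = 1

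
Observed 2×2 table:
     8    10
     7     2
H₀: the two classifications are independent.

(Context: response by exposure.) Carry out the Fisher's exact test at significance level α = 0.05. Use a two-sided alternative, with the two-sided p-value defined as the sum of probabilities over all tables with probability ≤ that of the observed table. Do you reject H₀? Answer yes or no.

Margins: r₁=18, r₂=9, c₁=15, c₂=12, n=27
p_obs = C(18,8)·C(9,7)/C(27,15); sum pmf over tables with pmf ≤ p_obs
p-value (two-sided) = 0.21724
At α=0.05: p ≥ α → fail to reject H₀

reject H₀: no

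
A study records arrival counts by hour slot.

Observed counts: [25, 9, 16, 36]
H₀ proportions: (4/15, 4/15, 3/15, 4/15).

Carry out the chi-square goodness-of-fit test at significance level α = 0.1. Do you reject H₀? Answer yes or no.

n = 86; E_i = n·p_i = [22.93, 22.93, 17.20, 22.93]
χ² = (25−22.93)²/22.93 + (9−22.93)²/22.93 + (16−17.20)²/17.20 + (36−22.93)²/22.93 = 16.1802
df = 3
p-value (upper-tail) = 0.00104
At α=0.1: p < α → reject H₀

reject H₀: yes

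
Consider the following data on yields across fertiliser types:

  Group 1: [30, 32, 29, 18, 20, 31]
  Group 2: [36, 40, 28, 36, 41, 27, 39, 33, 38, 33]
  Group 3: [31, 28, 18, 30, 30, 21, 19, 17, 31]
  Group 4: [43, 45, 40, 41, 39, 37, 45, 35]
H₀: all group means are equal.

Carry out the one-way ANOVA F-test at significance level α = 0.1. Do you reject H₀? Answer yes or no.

reject H₀: yes

Group means [26.67, 35.10, 25.00, 40.62], grand mean 32.152
SSB = Σnᵢ(x̄ᵢ−x̄)² = 1302.134; SSW = ΣΣ(x−x̄ᵢ)² = 780.108
MSB = 1302.134/3 = 434.0447; MSW = 780.108/29 = 26.9003
F = MSB/MSW = 16.1353
df = (3, 29)
p-value (upper-tail) = 0.00000
At α=0.1: p < α → reject H₀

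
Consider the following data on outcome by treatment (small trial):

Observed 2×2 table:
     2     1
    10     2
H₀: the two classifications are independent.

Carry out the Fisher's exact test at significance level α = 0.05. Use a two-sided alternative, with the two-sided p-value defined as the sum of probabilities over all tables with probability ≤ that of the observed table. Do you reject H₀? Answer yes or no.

Margins: r₁=3, r₂=12, c₁=12, c₂=3, n=15
p_obs = C(3,2)·C(12,10)/C(15,12); sum pmf over tables with pmf ≤ p_obs
p-value (two-sided) = 0.51648
At α=0.05: p ≥ α → fail to reject H₀

reject H₀: no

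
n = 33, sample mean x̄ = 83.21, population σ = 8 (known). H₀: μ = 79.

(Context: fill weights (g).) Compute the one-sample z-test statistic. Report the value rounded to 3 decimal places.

SE = σ/√n = 8/√33 = 1.3926
z = (x̄−μ₀)/SE = (83.21−79)/1.3926 = 3.0231

test statistic = 3.023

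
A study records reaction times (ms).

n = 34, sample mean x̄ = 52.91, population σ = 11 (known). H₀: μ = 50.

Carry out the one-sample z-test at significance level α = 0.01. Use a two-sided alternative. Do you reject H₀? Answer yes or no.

SE = σ/√n = 11/√34 = 1.8865
z = (x̄−μ₀)/SE = (52.91−50)/1.8865 = 1.5426
p-value (two-sided) = 0.12294
At α=0.01: p ≥ α → fail to reject H₀

reject H₀: no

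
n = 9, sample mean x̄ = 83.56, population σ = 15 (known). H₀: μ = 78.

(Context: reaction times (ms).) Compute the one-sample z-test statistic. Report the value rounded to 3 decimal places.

test statistic = 1.112

SE = σ/√n = 15/√9 = 5.0000
z = (x̄−μ₀)/SE = (83.56−78)/5.0000 = 1.1120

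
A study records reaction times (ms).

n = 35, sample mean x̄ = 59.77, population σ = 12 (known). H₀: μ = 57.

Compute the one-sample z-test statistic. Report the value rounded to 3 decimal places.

test statistic = 1.366

SE = σ/√n = 12/√35 = 2.0284
z = (x̄−μ₀)/SE = (59.77−57)/2.0284 = 1.3656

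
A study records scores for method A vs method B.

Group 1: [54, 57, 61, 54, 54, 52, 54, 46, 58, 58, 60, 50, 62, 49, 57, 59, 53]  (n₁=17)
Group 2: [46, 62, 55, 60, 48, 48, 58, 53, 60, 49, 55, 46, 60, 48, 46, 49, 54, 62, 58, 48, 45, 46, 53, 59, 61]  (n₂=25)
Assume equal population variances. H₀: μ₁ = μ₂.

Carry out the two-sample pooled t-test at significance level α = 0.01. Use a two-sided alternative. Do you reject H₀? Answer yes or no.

x̄₁=55.176, s₁=4.405, n₁=17
x̄₂=53.160, s₂=5.984, n₂=25
s_p² = [16·4.405² + 24·5.984²]/40 = 29.2458
SE = √(s_p²·(1/17+1/25)) = 1.7000
t = (55.176−53.160)/1.7000 = 1.1861
df = 40
p-value (two-sided) = 0.24257
At α=0.01: p ≥ α → fail to reject H₀

reject H₀: no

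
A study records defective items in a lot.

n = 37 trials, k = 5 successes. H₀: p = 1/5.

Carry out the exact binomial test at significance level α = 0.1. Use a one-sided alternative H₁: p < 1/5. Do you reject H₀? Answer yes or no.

Exact binomial: n=37, k=5, p₀=1/5=0.2000
P(X≤5) from Σ C(n,i)·p₀^i·(1−p₀)^(n−i)
p-value (one-sided, H₁ less) = 0.22248
At α=0.1: p ≥ α → fail to reject H₀

reject H₀: no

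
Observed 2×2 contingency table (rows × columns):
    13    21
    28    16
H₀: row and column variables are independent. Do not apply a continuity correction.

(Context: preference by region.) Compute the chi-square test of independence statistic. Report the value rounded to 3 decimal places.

Row totals [34, 44], col totals [41, 37], n=78
χ² = (13−17.87)²/17.87 + (21−16.13)²/16.13 + (28−23.13)²/23.13 + (16−20.87)²/20.87 = 4.9630
df = 1

test statistic = 4.963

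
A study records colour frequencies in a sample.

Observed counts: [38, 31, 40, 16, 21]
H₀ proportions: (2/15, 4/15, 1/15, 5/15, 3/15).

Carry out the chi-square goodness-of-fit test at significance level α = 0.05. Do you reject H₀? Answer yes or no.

reject H₀: yes

n = 146; E_i = n·p_i = [19.47, 38.93, 9.73, 48.67, 29.20]
χ² = (38−19.47)²/19.47 + (31−38.93)²/38.93 + (40−9.73)²/9.73 + (16−48.67)²/48.67 + (21−29.20)²/29.20 = 137.6079
df = 4
p-value (upper-tail) = 0.00000
At α=0.05: p < α → reject H₀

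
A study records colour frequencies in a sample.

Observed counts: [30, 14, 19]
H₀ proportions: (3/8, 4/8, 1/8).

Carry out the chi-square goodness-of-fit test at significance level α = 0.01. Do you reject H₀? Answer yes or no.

reject H₀: yes

n = 63; E_i = n·p_i = [23.62, 31.50, 7.88]
χ² = (30−23.62)²/23.62 + (14−31.50)²/31.50 + (19−7.88)²/7.88 = 27.1587
df = 2
p-value (upper-tail) = 0.00000
At α=0.01: p < α → reject H₀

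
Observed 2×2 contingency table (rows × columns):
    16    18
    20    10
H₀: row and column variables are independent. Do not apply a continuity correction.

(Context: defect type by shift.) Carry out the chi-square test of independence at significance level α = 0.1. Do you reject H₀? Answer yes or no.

Row totals [34, 30], col totals [36, 28], n=64
χ² = (16−19.12)²/19.12 + (18−14.88)²/14.88 + (20−16.88)²/16.88 + (10−13.12)²/13.12 = 2.4899
df = 1
p-value (upper-tail) = 0.11458
At α=0.1: p ≥ α → fail to reject H₀

reject H₀: no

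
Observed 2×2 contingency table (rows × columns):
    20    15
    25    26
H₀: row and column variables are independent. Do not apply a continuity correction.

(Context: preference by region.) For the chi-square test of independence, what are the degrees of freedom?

degrees of freedom = 1

df = (r−1)(c−1) = (2−1)·(2−1) = 1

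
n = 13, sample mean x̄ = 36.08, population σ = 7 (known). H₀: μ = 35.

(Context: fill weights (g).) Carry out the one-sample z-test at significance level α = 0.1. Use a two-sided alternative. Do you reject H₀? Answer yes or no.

SE = σ/√n = 7/√13 = 1.9415
z = (x̄−μ₀)/SE = (36.08−35)/1.9415 = 0.5563
p-value (two-sided) = 0.57802
At α=0.1: p ≥ α → fail to reject H₀

reject H₀: no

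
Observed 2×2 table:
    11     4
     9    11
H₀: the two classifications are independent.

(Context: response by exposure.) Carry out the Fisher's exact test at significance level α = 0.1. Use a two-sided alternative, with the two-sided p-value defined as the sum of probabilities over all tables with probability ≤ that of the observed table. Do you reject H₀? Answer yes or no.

Margins: r₁=15, r₂=20, c₁=20, c₂=15, n=35
p_obs = C(15,11)·C(20,9)/C(35,20); sum pmf over tables with pmf ≤ p_obs
p-value (two-sided) = 0.16719
At α=0.1: p ≥ α → fail to reject H₀

reject H₀: no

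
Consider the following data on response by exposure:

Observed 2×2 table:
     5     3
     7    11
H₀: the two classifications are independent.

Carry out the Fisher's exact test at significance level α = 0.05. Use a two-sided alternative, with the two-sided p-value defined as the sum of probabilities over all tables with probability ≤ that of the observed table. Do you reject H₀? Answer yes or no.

reject H₀: no

Margins: r₁=8, r₂=18, c₁=12, c₂=14, n=26
p_obs = C(8,5)·C(18,7)/C(26,12); sum pmf over tables with pmf ≤ p_obs
p-value (two-sided) = 0.40092
At α=0.05: p ≥ α → fail to reject H₀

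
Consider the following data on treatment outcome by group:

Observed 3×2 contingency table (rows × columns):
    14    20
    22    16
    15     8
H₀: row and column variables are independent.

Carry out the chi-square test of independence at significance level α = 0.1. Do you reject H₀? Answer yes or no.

Row totals [34, 38, 23], col totals [51, 44], n=95
χ² = (14−18.25)²/18.25 + (20−15.75)²/15.75 + (22−20.40)²/20.40 + (16−17.60)²/17.60 + (15−12.35)²/12.35 + (8−10.65)²/10.65 = 3.6406
df = 2
p-value (upper-tail) = 0.16198
At α=0.1: p ≥ α → fail to reject H₀

reject H₀: no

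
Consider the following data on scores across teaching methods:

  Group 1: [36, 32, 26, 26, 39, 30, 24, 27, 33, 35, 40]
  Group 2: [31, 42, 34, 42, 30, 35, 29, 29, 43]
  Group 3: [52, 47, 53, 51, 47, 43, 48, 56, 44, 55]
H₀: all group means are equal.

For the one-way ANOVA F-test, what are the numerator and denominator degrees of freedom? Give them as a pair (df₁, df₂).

k = 3 groups, N = 30 total
df = (k−1, N−k) = (3−1, 30−3) = (2, 27)

degrees of freedom = [2, 27]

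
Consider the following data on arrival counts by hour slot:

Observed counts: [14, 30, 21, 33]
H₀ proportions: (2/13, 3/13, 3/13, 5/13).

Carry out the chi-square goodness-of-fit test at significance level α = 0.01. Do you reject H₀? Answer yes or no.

reject H₀: no

n = 98; E_i = n·p_i = [15.08, 22.62, 22.62, 37.69]
χ² = (14−15.08)²/15.08 + (30−22.62)²/22.62 + (21−22.62)²/22.62 + (33−37.69)²/37.69 = 3.1878
df = 3
p-value (upper-tail) = 0.36357
At α=0.01: p ≥ α → fail to reject H₀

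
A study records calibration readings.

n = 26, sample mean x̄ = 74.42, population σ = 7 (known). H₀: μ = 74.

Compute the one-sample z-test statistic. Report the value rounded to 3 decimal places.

test statistic = 0.306

SE = σ/√n = 7/√26 = 1.3728
z = (x̄−μ₀)/SE = (74.42−74)/1.3728 = 0.3059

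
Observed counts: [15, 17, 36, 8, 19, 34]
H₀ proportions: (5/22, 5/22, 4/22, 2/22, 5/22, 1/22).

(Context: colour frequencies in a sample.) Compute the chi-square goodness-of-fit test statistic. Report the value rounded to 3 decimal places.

n = 129; E_i = n·p_i = [29.32, 29.32, 23.45, 11.73, 29.32, 5.86]
χ² = (15−29.32)²/29.32 + (17−29.32)²/29.32 + (36−23.45)²/23.45 + (8−11.73)²/11.73 + (19−29.32)²/29.32 + (34−5.86)²/5.86 = 158.7054
df = 5

test statistic = 158.705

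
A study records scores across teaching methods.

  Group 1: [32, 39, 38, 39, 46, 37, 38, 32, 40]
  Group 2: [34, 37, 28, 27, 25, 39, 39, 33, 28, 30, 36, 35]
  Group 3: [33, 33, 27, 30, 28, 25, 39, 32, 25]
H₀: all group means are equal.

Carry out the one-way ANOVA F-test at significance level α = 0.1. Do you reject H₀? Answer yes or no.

reject H₀: yes

Group means [37.89, 32.58, 30.22], grand mean 33.467
SSB = Σnᵢ(x̄ᵢ−x̄)² = 280.106; SSW = ΣΣ(x−x̄ᵢ)² = 567.361
MSB = 280.106/2 = 140.0528; MSW = 567.361/27 = 21.0134
F = MSB/MSW = 6.6649
df = (2, 27)
p-value (upper-tail) = 0.00444
At α=0.1: p < α → reject H₀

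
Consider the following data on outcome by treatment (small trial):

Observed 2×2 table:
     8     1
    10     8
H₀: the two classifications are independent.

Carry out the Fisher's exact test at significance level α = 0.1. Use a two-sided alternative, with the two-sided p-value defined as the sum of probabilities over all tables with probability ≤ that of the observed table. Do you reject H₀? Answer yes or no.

reject H₀: no

Margins: r₁=9, r₂=18, c₁=18, c₂=9, n=27
p_obs = C(9,8)·C(18,10)/C(27,18); sum pmf over tables with pmf ≤ p_obs
p-value (two-sided) = 0.19250
At α=0.1: p ≥ α → fail to reject H₀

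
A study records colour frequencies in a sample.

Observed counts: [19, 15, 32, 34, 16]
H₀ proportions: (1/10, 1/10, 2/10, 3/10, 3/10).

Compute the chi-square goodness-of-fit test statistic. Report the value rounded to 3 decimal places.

test statistic = 19.230

n = 116; E_i = n·p_i = [11.60, 11.60, 23.20, 34.80, 34.80]
χ² = (19−11.60)²/11.60 + (15−11.60)²/11.60 + (32−23.20)²/23.20 + (34−34.80)²/34.80 + (16−34.80)²/34.80 = 19.2299
df = 4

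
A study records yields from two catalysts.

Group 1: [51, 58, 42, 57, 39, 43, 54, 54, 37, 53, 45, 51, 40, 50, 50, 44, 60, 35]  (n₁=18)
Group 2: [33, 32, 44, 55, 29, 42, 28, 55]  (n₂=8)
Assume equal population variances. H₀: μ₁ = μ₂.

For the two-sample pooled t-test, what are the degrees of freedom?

df = n₁ + n₂ − 2 = 18 + 8 − 2 = 24

degrees of freedom = 24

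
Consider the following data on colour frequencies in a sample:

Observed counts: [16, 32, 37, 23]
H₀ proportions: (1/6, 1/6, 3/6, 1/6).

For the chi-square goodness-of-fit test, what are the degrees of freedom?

degrees of freedom = 3

df = k − 1 = 4 − 1 = 3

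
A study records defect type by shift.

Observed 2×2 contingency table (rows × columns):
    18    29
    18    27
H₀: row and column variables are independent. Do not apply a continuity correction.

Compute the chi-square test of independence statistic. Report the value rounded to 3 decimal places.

Row totals [47, 45], col totals [36, 56], n=92
χ² = (18−18.39)²/18.39 + (29−28.61)²/28.61 + (18−17.61)²/17.61 + (27−27.39)²/27.39 = 0.0280
df = 1

test statistic = 0.028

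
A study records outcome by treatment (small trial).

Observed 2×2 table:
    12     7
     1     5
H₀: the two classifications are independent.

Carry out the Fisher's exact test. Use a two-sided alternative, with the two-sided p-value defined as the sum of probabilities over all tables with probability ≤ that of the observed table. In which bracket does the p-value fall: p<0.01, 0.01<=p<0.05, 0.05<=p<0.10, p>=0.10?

Margins: r₁=19, r₂=6, c₁=13, c₂=12, n=25
p_obs = C(19,12)·C(6,1)/C(25,13); sum pmf over tables with pmf ≤ p_obs
p-value (two-sided) = 0.07304
→ bracket: 0.05<=p<0.10

p-value bracket: 0.05<=p<0.10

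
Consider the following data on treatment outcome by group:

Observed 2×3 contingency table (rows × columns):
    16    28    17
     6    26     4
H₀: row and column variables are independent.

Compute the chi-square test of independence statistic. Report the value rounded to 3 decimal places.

Row totals [61, 36], col totals [22, 54, 21], n=97
χ² = (16−13.84)²/13.84 + (28−33.96)²/33.96 + (17−13.21)²/13.21 + (6−8.16)²/8.16 + (26−20.04)²/20.04 + (4−7.79)²/7.79 = 6.6667
df = 2

test statistic = 6.667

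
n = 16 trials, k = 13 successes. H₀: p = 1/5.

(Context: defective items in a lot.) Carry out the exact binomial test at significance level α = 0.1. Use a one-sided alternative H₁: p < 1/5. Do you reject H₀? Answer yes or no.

reject H₀: no

Exact binomial: n=16, k=13, p₀=1/5=0.2000
P(X≤13) from Σ C(n,i)·p₀^i·(1−p₀)^(n−i)
p-value (one-sided, H₁ less) = 1.00000
At α=0.1: p ≥ α → fail to reject H₀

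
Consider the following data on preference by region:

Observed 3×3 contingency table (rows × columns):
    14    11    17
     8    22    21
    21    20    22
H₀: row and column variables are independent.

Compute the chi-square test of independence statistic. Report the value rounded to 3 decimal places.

Row totals [42, 51, 63], col totals [43, 53, 60], n=156
χ² = (14−11.58)²/11.58 + (11−14.27)²/14.27 + (17−16.15)²/16.15 + (8−14.06)²/14.06 + (22−17.33)²/17.33 + (21−19.62)²/19.62 + (21−17.37)²/17.37 + (20−21.40)²/21.40 + (22−24.23)²/24.23 = 6.3271
df = 4

test statistic = 6.327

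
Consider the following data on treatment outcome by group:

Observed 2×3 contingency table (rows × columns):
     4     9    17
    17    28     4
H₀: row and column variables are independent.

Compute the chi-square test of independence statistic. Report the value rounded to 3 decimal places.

test statistic = 22.589

Row totals [30, 49], col totals [21, 37, 21], n=79
χ² = (4−7.97)²/7.97 + (9−14.05)²/14.05 + (17−7.97)²/7.97 + (17−13.03)²/13.03 + (28−22.95)²/22.95 + (4−13.03)²/13.03 = 22.5890
df = 2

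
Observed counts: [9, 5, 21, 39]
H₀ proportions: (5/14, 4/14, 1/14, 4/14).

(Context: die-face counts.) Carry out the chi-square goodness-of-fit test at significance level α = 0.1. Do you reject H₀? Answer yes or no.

n = 74; E_i = n·p_i = [26.43, 21.14, 5.29, 21.14]
χ² = (9−26.43)²/26.43 + (5−21.14)²/21.14 + (21−5.29)²/5.29 + (39−21.14)²/21.14 = 85.6189
df = 3
p-value (upper-tail) = 0.00000
At α=0.1: p < α → reject H₀

reject H₀: yes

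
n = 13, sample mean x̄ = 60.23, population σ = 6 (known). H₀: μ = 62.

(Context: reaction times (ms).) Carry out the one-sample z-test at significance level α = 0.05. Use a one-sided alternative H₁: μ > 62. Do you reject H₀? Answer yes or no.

SE = σ/√n = 6/√13 = 1.6641
z = (x̄−μ₀)/SE = (60.23−62)/1.6641 = -1.0636
p-value (one-sided, H₁ greater) = 0.85625
At α=0.05: p ≥ α → fail to reject H₀

reject H₀: no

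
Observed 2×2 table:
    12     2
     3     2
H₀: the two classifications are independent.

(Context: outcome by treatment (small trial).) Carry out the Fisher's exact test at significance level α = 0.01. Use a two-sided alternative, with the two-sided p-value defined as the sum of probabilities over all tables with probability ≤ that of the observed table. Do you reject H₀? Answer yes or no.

Margins: r₁=14, r₂=5, c₁=15, c₂=4, n=19
p_obs = C(14,12)·C(5,3)/C(19,15); sum pmf over tables with pmf ≤ p_obs
p-value (two-sided) = 0.27219
At α=0.01: p ≥ α → fail to reject H₀

reject H₀: no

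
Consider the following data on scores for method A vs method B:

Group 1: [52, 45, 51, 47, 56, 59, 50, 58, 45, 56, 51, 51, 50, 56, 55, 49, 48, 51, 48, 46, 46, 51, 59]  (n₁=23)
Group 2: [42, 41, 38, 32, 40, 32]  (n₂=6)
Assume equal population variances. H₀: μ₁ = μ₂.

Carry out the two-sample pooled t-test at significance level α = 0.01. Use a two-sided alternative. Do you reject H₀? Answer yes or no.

reject H₀: yes

x̄₁=51.304, s₁=4.415, n₁=23
x̄₂=37.500, s₂=4.461, n₂=6
s_p² = [22·4.415² + 5·4.461²]/27 = 19.5692
SE = √(s_p²·(1/23+1/6)) = 2.0279
t = (51.304−37.500)/2.0279 = 6.8072
df = 27
p-value (two-sided) = 0.00000
At α=0.01: p < α → reject H₀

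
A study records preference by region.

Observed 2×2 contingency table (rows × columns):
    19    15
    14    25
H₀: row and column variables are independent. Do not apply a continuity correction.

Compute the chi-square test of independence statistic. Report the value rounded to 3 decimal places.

Row totals [34, 39], col totals [33, 40], n=73
χ² = (19−15.37)²/15.37 + (15−18.63)²/18.63 + (14−17.63)²/17.63 + (25−21.37)²/21.37 = 2.9289
df = 1

test statistic = 2.929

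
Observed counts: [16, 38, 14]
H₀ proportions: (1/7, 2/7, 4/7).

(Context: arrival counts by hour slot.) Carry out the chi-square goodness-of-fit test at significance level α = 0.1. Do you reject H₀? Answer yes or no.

reject H₀: yes

n = 68; E_i = n·p_i = [9.71, 19.43, 38.86]
χ² = (16−9.71)²/9.71 + (38−19.43)²/19.43 + (14−38.86)²/38.86 = 37.7206
df = 2
p-value (upper-tail) = 0.00000
At α=0.1: p < α → reject H₀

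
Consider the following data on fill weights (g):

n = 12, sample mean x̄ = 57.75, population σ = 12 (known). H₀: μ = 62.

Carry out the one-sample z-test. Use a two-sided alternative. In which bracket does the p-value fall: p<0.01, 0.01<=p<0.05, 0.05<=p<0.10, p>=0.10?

p-value bracket: p>=0.10

SE = σ/√n = 12/√12 = 3.4641
z = (x̄−μ₀)/SE = (57.75−62)/3.4641 = -1.2269
p-value (two-sided) = 0.21987
→ bracket: p>=0.10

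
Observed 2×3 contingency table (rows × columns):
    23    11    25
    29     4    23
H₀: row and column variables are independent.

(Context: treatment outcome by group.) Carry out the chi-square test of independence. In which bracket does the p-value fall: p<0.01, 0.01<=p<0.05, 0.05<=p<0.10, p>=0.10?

p-value bracket: p>=0.10

Row totals [59, 56], col totals [52, 15, 48], n=115
χ² = (23−26.68)²/26.68 + (11−7.70)²/7.70 + (25−24.63)²/24.63 + (29−25.32)²/25.32 + (4−7.30)²/7.30 + (23−23.37)²/23.37 = 3.9667
df = 2
p-value (upper-tail) = 0.13760
→ bracket: p>=0.10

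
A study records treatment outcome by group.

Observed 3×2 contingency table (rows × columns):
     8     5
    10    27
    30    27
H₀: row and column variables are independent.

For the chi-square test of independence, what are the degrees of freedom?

df = (r−1)(c−1) = (3−1)·(2−1) = 2

degrees of freedom = 2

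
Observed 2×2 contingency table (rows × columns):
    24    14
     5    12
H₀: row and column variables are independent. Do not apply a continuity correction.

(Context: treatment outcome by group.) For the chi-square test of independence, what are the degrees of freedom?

df = (r−1)(c−1) = (2−1)·(2−1) = 1

degrees of freedom = 1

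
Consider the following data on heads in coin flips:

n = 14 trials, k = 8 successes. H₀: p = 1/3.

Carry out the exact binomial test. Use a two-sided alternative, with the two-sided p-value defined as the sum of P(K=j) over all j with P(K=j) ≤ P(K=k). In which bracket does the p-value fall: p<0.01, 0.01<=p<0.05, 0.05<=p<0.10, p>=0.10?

Exact binomial: n=14, k=8, p₀=1/3=0.3333
P(X=j) = C(n,j)·p₀^j·(1−p₀)^(n−j); p = Σ P(X=j) over j with P(X=j) ≤ P(X=8)
p-value (two-sided) = 0.08502
→ bracket: 0.05<=p<0.10

p-value bracket: 0.05<=p<0.10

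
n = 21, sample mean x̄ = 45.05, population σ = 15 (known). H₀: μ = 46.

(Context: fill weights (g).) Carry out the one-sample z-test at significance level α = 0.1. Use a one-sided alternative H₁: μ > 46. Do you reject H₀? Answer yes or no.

reject H₀: no

SE = σ/√n = 15/√21 = 3.2733
z = (x̄−μ₀)/SE = (45.05−46)/3.2733 = -0.2902
p-value (one-sided, H₁ greater) = 0.61418
At α=0.1: p ≥ α → fail to reject H₀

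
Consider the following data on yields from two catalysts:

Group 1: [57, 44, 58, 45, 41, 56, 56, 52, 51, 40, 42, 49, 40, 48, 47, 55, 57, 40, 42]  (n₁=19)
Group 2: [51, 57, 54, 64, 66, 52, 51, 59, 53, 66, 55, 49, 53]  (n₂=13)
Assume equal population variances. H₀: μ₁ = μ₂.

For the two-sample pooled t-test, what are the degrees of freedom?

degrees of freedom = 30

df = n₁ + n₂ − 2 = 19 + 13 − 2 = 30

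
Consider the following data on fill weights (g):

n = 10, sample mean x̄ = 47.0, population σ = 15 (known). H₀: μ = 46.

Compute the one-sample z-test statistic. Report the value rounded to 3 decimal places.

SE = σ/√n = 15/√10 = 4.7434
z = (x̄−μ₀)/SE = (47.0−46)/4.7434 = 0.2108

test statistic = 0.211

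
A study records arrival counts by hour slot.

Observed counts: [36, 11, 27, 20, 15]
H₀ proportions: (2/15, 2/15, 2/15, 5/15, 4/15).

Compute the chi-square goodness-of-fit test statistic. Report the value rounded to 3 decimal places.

n = 109; E_i = n·p_i = [14.53, 14.53, 14.53, 36.33, 29.07]
χ² = (36−14.53)²/14.53 + (11−14.53)²/14.53 + (27−14.53)²/14.53 + (20−36.33)²/36.33 + (15−29.07)²/29.07 = 57.4106
df = 4

test statistic = 57.411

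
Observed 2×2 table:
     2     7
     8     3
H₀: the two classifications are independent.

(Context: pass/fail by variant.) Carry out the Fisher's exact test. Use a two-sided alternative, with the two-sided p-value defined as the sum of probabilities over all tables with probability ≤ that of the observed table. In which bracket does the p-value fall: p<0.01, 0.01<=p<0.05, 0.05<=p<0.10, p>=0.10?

Margins: r₁=9, r₂=11, c₁=10, c₂=10, n=20
p_obs = C(9,2)·C(11,8)/C(20,10); sum pmf over tables with pmf ≤ p_obs
p-value (two-sided) = 0.06978
→ bracket: 0.05<=p<0.10

p-value bracket: 0.05<=p<0.10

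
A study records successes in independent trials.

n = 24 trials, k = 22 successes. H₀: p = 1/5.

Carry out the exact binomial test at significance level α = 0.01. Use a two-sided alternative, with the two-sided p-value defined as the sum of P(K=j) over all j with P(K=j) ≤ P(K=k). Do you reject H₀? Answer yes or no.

Exact binomial: n=24, k=22, p₀=1/5=0.2000
P(X=j) = C(n,j)·p₀^j·(1−p₀)^(n−j); p = Σ P(X=j) over j with P(X=j) ≤ P(X=22)
p-value (two-sided) = 0.00000
At α=0.01: p < α → reject H₀

reject H₀: yes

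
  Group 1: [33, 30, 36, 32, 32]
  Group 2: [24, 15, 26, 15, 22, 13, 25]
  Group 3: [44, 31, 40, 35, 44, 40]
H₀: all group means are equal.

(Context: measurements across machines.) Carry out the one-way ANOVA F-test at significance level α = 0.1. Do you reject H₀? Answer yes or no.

Group means [32.60, 20.00, 39.00], grand mean 29.833
SSB = Σnᵢ(x̄ᵢ−x̄)² = 1219.300; SSW = ΣΣ(x−x̄ᵢ)² = 331.200
MSB = 1219.300/2 = 609.6500; MSW = 331.200/15 = 22.0800
F = MSB/MSW = 27.6110
df = (2, 15)
p-value (upper-tail) = 0.00001
At α=0.1: p < α → reject H₀

reject H₀: yes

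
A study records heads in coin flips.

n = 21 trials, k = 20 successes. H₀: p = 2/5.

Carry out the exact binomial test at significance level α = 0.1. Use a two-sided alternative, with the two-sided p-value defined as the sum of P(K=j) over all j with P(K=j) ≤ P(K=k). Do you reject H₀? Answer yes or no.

reject H₀: yes

Exact binomial: n=21, k=20, p₀=2/5=0.4000
P(X=j) = C(n,j)·p₀^j·(1−p₀)^(n−j); p = Σ P(X=j) over j with P(X=j) ≤ P(X=20)
p-value (two-sided) = 0.00000
At α=0.1: p < α → reject H₀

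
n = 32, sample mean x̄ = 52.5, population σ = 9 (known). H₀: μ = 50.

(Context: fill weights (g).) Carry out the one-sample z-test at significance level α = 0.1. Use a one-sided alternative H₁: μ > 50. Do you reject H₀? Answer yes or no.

reject H₀: yes

SE = σ/√n = 9/√32 = 1.5910
z = (x̄−μ₀)/SE = (52.5−50)/1.5910 = 1.5713
p-value (one-sided, H₁ greater) = 0.05805
At α=0.1: p < α → reject H₀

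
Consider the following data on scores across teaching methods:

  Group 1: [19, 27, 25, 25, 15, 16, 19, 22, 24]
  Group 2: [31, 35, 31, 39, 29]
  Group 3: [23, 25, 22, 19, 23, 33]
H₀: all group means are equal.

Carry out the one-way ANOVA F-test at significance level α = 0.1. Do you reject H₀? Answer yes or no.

reject H₀: yes

Group means [21.33, 33.00, 24.17], grand mean 25.100
SSB = Σnᵢ(x̄ᵢ−x̄)² = 444.967; SSW = ΣΣ(x−x̄ᵢ)² = 322.833
MSB = 444.967/2 = 222.4833; MSW = 322.833/17 = 18.9902
F = MSB/MSW = 11.7157
df = (2, 17)
p-value (upper-tail) = 0.00063
At α=0.1: p < α → reject H₀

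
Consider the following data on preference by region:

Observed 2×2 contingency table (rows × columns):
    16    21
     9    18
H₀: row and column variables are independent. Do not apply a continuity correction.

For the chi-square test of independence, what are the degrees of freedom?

df = (r−1)(c−1) = (2−1)·(2−1) = 1

degrees of freedom = 1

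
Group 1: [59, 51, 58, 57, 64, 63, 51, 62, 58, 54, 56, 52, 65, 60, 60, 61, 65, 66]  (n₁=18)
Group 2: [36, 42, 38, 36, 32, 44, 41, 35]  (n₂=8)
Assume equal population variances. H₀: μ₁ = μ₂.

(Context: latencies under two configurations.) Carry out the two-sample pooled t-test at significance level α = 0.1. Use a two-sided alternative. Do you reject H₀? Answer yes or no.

reject H₀: yes

x̄₁=59.000, s₁=4.814, n₁=18
x̄₂=38.000, s₂=4.036, n₂=8
s_p² = [17·4.814² + 7·4.036²]/24 = 21.1667
SE = √(s_p²·(1/18+1/8)) = 1.9549
t = (59.000−38.000)/1.9549 = 10.7421
df = 24
p-value (two-sided) = 0.00000
At α=0.1: p < α → reject H₀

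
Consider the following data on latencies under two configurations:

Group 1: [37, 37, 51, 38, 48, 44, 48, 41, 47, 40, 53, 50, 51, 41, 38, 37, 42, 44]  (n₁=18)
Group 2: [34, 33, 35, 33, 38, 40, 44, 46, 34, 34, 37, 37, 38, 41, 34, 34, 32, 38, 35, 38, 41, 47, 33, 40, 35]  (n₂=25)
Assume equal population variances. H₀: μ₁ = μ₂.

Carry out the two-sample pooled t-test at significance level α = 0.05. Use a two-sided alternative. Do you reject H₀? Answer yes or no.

reject H₀: yes

x̄₁=43.722, s₁=5.486, n₁=18
x̄₂=37.240, s₂=4.146, n₂=25
s_p² = [17·5.486² + 24·4.146²]/41 = 22.5408
SE = √(s_p²·(1/18+1/25)) = 1.4676
t = (43.722−37.240)/1.4676 = 4.4168
df = 41
p-value (two-sided) = 0.00007
At α=0.05: p < α → reject H₀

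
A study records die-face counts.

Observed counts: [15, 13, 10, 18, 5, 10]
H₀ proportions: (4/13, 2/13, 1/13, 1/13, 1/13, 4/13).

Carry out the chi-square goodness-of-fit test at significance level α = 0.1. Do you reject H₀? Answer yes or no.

reject H₀: yes

n = 71; E_i = n·p_i = [21.85, 10.92, 5.46, 5.46, 5.46, 21.85]
χ² = (15−21.85)²/21.85 + (13−10.92)²/10.92 + (10−5.46)²/5.46 + (18−5.46)²/5.46 + (5−5.46)²/5.46 + (10−21.85)²/21.85 = 41.5599
df = 5
p-value (upper-tail) = 0.00000
At α=0.1: p < α → reject H₀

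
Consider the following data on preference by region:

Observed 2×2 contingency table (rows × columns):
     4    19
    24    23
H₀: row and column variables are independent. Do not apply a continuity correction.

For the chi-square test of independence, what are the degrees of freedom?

df = (r−1)(c−1) = (2−1)·(2−1) = 1

degrees of freedom = 1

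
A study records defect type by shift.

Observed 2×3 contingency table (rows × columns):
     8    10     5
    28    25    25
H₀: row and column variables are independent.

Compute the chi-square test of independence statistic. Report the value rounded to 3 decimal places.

test statistic = 1.311

Row totals [23, 78], col totals [36, 35, 30], n=101
χ² = (8−8.20)²/8.20 + (10−7.97)²/7.97 + (5−6.83)²/6.83 + (28−27.80)²/27.80 + (25−27.03)²/27.03 + (25−23.17)²/23.17 = 1.3114
df = 2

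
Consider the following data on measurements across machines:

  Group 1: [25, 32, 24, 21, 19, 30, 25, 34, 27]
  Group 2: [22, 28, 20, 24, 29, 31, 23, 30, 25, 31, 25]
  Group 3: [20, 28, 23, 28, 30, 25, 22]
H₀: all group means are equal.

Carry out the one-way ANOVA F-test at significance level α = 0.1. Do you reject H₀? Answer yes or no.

reject H₀: no

Group means [26.33, 26.18, 25.14], grand mean 25.963
SSB = Σnᵢ(x̄ᵢ−x̄)² = 6.469; SSW = ΣΣ(x−x̄ᵢ)² = 422.494
MSB = 6.469/2 = 3.2347; MSW = 422.494/24 = 17.6039
F = MSB/MSW = 0.1838
df = (2, 24)
p-value (upper-tail) = 0.83330
At α=0.1: p ≥ α → fail to reject H₀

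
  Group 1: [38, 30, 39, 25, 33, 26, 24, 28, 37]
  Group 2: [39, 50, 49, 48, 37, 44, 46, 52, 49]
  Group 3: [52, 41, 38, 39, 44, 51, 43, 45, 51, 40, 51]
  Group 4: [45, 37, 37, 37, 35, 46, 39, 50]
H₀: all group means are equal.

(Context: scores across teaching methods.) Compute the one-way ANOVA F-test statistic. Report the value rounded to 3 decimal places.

Group means [31.11, 46.00, 45.00, 40.75], grand mean 40.946
SSB = Σnᵢ(x̄ᵢ−x̄)² = 1281.503; SSW = ΣΣ(x−x̄ᵢ)² = 978.389
MSB = 1281.503/3 = 427.1677; MSW = 978.389/33 = 29.6481
F = MSB/MSW = 14.4079
df = (3, 33)

test statistic = 14.408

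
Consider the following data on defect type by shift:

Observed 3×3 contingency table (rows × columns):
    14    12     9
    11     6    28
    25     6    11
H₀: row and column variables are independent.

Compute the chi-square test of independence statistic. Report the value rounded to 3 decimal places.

test statistic = 21.359

Row totals [35, 45, 42], col totals [50, 24, 48], n=122
χ² = (14−14.34)²/14.34 + (12−6.89)²/6.89 + (9−13.77)²/13.77 + (11−18.44)²/18.44 + (6−8.85)²/8.85 + (28−17.70)²/17.70 + (25−17.21)²/17.21 + (6−8.26)²/8.26 + (11−16.52)²/16.52 = 21.3586
df = 4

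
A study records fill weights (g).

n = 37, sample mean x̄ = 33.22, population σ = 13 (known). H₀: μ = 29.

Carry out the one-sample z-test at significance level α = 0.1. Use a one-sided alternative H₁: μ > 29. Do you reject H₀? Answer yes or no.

SE = σ/√n = 13/√37 = 2.1372
z = (x̄−μ₀)/SE = (33.22−29)/2.1372 = 1.9746
p-value (one-sided, H₁ greater) = 0.02416
At α=0.1: p < α → reject H₀

reject H₀: yes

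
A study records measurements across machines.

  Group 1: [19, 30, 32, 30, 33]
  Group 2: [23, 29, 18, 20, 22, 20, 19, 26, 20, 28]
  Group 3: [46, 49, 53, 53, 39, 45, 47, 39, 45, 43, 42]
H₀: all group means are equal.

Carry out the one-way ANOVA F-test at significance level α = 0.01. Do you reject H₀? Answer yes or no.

reject H₀: yes

Group means [28.80, 22.50, 45.55], grand mean 33.462
SSB = Σnᵢ(x̄ᵢ−x̄)² = 2916.434; SSW = ΣΣ(x−x̄ᵢ)² = 494.027
MSB = 2916.434/2 = 1458.2171; MSW = 494.027/23 = 21.4794
F = MSB/MSW = 67.8890
df = (2, 23)
p-value (upper-tail) = 0.00000
At α=0.01: p < α → reject H₀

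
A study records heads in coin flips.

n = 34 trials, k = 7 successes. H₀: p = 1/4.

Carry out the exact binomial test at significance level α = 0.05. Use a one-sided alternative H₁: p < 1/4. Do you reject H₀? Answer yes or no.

Exact binomial: n=34, k=7, p₀=1/4=0.2500
P(X≤7) from Σ C(n,i)·p₀^i·(1−p₀)^(n−i)
p-value (one-sided, H₁ less) = 0.35703
At α=0.05: p ≥ α → fail to reject H₀

reject H₀: no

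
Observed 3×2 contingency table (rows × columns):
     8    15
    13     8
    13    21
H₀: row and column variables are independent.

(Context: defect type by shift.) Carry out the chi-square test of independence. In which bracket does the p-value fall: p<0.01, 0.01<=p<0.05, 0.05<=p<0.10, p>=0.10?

p-value bracket: p>=0.10

Row totals [23, 21, 34], col totals [34, 44], n=78
χ² = (8−10.03)²/10.03 + (15−12.97)²/12.97 + (13−9.15)²/9.15 + (8−11.85)²/11.85 + (13−14.82)²/14.82 + (21−19.18)²/19.18 = 3.9867
df = 2
p-value (upper-tail) = 0.13624
→ bracket: p>=0.10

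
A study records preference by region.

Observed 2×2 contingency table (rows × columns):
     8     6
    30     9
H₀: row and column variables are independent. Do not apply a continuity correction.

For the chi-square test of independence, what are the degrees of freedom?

df = (r−1)(c−1) = (2−1)·(2−1) = 1

degrees of freedom = 1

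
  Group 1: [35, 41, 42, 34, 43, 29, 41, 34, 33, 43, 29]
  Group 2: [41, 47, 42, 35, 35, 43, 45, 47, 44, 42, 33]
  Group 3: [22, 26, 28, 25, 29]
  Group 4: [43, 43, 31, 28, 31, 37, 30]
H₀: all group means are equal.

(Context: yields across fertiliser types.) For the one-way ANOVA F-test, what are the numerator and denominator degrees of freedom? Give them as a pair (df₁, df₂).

k = 4 groups, N = 34 total
df = (k−1, N−k) = (4−1, 34−4) = (3, 30)

degrees of freedom = [3, 30]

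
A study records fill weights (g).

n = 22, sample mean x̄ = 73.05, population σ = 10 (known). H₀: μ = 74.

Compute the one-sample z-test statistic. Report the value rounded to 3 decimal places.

SE = σ/√n = 10/√22 = 2.1320
z = (x̄−μ₀)/SE = (73.05−74)/2.1320 = -0.4456

test statistic = -0.446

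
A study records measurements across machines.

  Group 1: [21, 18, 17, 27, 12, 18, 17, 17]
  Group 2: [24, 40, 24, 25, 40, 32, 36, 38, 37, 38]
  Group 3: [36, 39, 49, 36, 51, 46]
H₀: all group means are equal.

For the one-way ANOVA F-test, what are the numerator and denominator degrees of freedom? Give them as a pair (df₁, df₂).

k = 3 groups, N = 24 total
df = (k−1, N−k) = (3−1, 24−3) = (2, 21)

degrees of freedom = [2, 21]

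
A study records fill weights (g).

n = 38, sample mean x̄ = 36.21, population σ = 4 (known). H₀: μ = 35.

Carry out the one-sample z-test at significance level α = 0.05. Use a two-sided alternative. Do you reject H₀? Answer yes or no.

SE = σ/√n = 4/√38 = 0.6489
z = (x̄−μ₀)/SE = (36.21−35)/0.6489 = 1.8647
p-value (two-sided) = 0.06222
At α=0.05: p ≥ α → fail to reject H₀

reject H₀: no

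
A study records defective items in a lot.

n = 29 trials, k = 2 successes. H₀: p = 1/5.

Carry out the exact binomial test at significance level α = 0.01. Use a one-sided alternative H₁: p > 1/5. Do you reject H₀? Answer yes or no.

Exact binomial: n=29, k=2, p₀=1/5=0.2000
P(X≥2) from Σ C(n,i)·p₀^i·(1−p₀)^(n−i)
p-value (one-sided, H₁ greater) = 0.98723
At α=0.01: p ≥ α → fail to reject H₀

reject H₀: no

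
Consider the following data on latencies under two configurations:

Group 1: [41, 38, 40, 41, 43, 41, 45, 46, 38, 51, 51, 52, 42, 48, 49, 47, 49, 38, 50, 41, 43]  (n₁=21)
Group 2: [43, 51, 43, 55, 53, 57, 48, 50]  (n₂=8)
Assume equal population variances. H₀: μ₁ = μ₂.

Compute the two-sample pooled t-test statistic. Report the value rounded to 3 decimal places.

x̄₁=44.476, s₁=4.686, n₁=21
x̄₂=50.000, s₂=5.155, n₂=8
s_p² = [20·4.686² + 7·5.155²]/27 = 23.1570
SE = √(s_p²·(1/21+1/8)) = 1.9993
t = (44.476−50.000)/1.9993 = -2.7628
df = 27

test statistic = -2.763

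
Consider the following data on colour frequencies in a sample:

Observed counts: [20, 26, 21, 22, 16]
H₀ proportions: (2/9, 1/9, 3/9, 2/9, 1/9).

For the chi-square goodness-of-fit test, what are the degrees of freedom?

df = k − 1 = 5 − 1 = 4

degrees of freedom = 4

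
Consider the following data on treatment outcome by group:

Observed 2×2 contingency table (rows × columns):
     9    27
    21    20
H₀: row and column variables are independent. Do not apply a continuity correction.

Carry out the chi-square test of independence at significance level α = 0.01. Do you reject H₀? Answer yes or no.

Row totals [36, 41], col totals [30, 47], n=77
χ² = (9−14.03)²/14.03 + (27−21.97)²/21.97 + (21−15.97)²/15.97 + (20−25.03)²/25.03 = 5.5412
df = 1
p-value (upper-tail) = 0.01857
At α=0.01: p ≥ α → fail to reject H₀

reject H₀: no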